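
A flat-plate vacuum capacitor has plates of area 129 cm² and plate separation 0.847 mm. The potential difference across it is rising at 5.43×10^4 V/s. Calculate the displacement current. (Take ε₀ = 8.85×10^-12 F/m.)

C = ε₀A/d = (8.85×10^-12)(0.0129)/(8.47×10^-4) = 1.348×10^-10 F.
I_d = C dV/dt = (1.348×10^-10)(5.43×10^4) = 7.32×10^-6 A.

7.32×10^-6 A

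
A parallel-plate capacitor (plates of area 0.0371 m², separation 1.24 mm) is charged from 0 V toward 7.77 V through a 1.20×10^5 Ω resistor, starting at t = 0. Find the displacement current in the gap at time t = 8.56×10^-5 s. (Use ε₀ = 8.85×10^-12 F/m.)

4.38×10^-6 A

C = ε₀A/d = (8.85×10^-12)(0.0371)/(1.24×10^-3) = 2.648×10^-10 F, so τ = RC = 3.178×10^-5 s.
The conduction current is I(t) = (V₀/R) e^(−t/τ), and the displacement current between the plates equals it.
t/τ = 2.694; I_d = (7.77/1.20×10^5) · e^(−2.694) = (6.475×10^-5)(0.06761) = 4.38×10^-6 A.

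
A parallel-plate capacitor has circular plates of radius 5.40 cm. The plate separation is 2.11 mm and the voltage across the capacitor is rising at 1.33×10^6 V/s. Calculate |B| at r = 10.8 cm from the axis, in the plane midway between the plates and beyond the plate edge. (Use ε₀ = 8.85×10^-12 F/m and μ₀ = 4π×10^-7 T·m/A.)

I_d = C dV/dt with C = ε₀πR²/d = 3.842×10^-11 F, so I_d = (3.842×10^-11)(1.33×10^6) = 5.110×10^-5 A.
With r > R the enclosed displacement current is the full I_d; B = μ₀ I_d / (2πr) = 9.46×10^-11 T.

9.46×10^-11 T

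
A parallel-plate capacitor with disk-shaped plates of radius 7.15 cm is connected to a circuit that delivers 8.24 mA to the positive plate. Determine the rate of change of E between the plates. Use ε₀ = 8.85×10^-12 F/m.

5.80×10^10 V/(m·s)

The displacement current between the plates equals the conduction current, I_d = 8.24 mA.
Then dE/dt = I_d/(ε₀A) = 5.80×10^10 V/(m·s).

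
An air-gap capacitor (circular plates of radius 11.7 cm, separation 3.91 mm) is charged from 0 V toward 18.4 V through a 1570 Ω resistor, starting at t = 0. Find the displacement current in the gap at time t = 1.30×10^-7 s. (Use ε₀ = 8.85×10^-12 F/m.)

5.01×10^-3 A

C = ε₀A/d = (8.85×10^-12)(0.04301)/(3.91×10^-3) = 9.735×10^-11 F and τ = RC = 1.528×10^-7 s. I_d in the gap equals the RC charging current.
I_d(t) = (V₀/R) e^(−t/τ) = 0.01172 · e^(−0.8508) = 5.01×10^-3 A.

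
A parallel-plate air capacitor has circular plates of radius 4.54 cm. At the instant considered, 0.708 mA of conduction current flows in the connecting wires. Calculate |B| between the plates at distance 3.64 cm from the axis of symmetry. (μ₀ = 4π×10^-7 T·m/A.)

2.50×10^-9 T

By continuity the displacement current in the gap matches the conduction current: I_d = 7.08×10^-4 A.
For r < R the Ampère–Maxwell law gives B(2πr) = μ₀ I_d (r²/R²), so B = μ₀ I_d r/(2πR²) = (4π×10^-7)(7.08×10^-4)(0.0364)/(2π·0.0454²) = 2.50×10^-9 T.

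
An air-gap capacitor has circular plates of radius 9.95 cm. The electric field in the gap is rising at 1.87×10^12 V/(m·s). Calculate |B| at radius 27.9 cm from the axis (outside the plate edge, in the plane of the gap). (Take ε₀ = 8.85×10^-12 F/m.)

I_d = ε₀ dΦ_E/dt = ε₀ πR² (dE/dt) = (8.85×10^-12)(0.03110)(1.87×10^12) = 0.5147 A through the full plate area.
With r > R the enclosed displacement current is the full I_d; B = μ₀ I_d / (2πr) = 3.69×10^-7 T.

3.69×10^-7 T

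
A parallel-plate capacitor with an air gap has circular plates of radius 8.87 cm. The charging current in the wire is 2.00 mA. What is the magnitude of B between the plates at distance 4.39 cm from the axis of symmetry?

2.23×10^-9 T

No conduction current crosses the gap, so I_d there equals the 2.00×10^-3 A in the leads.
An Ampèrian loop of radius r encloses a fraction (r/R)² of I_d. Then B·2πr = μ₀ I_d (r/R)², giving B = μ₀ I_d r/(2πR²) = 2.23×10^-9 T.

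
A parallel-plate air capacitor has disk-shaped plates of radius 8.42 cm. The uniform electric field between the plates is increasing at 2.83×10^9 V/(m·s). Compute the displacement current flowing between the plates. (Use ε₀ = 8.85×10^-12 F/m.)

5.58×10^-4 A

With a uniform field, Φ_E = EA, so I_d = ε₀ A dE/dt = 5.58×10^-4 A.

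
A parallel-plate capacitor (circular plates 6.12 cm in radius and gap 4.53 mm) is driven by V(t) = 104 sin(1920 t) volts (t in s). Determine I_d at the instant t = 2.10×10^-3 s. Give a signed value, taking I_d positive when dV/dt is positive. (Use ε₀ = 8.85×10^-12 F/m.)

-2.89×10^-6 A

C = ε₀A/d = (8.85×10^-12)(0.01177)/(4.53×10^-3) = 2.299×10^-11 F. dV/dt = V₀ω·cos(ωt); at ωt = 4.032 rad this factor is -0.6291.
I_d = C dV/dt = (2.299×10^-11)(104)(1920)(-0.6291) = -2.89×10^-6 A.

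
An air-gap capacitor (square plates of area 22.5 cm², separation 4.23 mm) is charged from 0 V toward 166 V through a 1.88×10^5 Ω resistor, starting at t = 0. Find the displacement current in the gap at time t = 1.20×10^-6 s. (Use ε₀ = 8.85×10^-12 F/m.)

2.28×10^-4 A

With C = ε₀A/d = (8.85×10^-12)(2.25×10^-3)/(4.23×10^-3) = 4.707×10^-12 F, the time constant is τ = RC = 8.849×10^-7 s, so t/τ = 1.356 and e^(−t/τ) = 0.2577.
I_d = I_cond = (V₀/R) e^(−t/τ) = (8.830×10^-4)(0.2577) = 2.28×10^-4 A.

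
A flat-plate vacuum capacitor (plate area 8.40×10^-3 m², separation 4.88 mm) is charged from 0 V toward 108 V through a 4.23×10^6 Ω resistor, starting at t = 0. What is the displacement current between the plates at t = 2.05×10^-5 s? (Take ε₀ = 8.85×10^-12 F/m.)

1.86×10^-5 A

C = ε₀A/d = (8.85×10^-12)(8.40×10^-3)/(4.88×10^-3) = 1.523×10^-11 F and τ = RC = 6.442×10^-5 s. I_d in the gap equals the RC charging current.
I_d(t) = (V₀/R) e^(−t/τ) = 2.553×10^-5 · e^(−0.3182) = 1.86×10^-5 A.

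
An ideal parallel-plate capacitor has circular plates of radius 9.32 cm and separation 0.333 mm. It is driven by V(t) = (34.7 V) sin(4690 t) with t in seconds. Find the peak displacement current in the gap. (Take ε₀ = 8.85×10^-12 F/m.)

(dE/dt)_max = V₀ω/d = 4.887×10^8 V/(m·s); ω = 4690 rad/s.
I_d,max = ε₀ A (dE/dt)_max = (8.85×10^-12)(0.02729)(4.887×10^8) = 1.18×10^-4 A.

1.18×10^-4 A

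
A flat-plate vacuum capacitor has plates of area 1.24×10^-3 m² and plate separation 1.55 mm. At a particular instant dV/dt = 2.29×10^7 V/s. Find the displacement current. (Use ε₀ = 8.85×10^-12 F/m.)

1.62×10^-4 A

The displacement current equals the charging current C dV/dt. With C = ε₀A/d = (8.85×10^-12)(1.24×10^-3)/(1.55×10^-3) = 7.080×10^-12 F, I_d = (7.080×10^-12)(2.29×10^7) = 1.62×10^-4 A.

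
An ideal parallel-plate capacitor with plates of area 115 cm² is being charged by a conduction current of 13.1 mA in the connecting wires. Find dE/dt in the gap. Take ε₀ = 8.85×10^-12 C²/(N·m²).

1.29×10^11 V/(m·s)

The displacement current between the plates equals the conduction current, I_d = 13.1 mA.
Inverting I_d = ε₀ A dE/dt gives dE/dt = 0.0131 / (8.85×10^-12 · 0.0115) = 1.29×10^11 V/(m·s).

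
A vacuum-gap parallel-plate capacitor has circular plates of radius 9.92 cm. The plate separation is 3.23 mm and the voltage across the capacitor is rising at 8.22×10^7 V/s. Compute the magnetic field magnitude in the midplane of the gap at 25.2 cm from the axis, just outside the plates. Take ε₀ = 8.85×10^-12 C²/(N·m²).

I_d = C dV/dt with C = ε₀πR²/d = 8.472×10^-11 F, so I_d = (8.472×10^-11)(8.22×10^7) = 6.964×10^-3 A.
With r > R the enclosed displacement current is the full I_d; B = μ₀ I_d / (2πr) = 5.53×10^-9 T.

5.53×10^-9 T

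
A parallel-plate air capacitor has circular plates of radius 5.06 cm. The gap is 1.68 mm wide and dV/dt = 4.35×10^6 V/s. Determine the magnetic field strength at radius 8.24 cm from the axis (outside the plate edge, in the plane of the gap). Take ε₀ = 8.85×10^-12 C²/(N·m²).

dE/dt = (dV/dt)/d = 2.589×10^9 V/(m·s); I_d = ε₀(πR²)(dE/dt) = (8.85×10^-12)(8.044×10^-3)(2.589×10^9) = 1.843×10^-4 A.
With r > R the enclosed displacement current is the full I_d; B = μ₀ I_d / (2πr) = 4.47×10^-10 T.

4.47×10^-10 T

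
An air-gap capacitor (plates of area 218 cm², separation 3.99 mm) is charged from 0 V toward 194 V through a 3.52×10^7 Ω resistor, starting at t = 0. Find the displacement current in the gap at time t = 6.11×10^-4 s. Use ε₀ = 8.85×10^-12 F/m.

With C = ε₀A/d = (8.85×10^-12)(0.0218)/(3.99×10^-3) = 4.835×10^-11 F, the time constant is τ = RC = 1.702×10^-3 s, so t/τ = 0.3590 and e^(−t/τ) = 0.6984.
I_d = I_cond = (V₀/R) e^(−t/τ) = (5.511×10^-6)(0.6984) = 3.85×10^-6 A.

3.85×10^-6 A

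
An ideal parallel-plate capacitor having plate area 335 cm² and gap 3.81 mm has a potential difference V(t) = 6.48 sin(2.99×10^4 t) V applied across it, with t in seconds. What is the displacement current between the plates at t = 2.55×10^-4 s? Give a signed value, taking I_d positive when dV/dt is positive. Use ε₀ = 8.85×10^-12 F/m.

C = ε₀A/d = (8.85×10^-12)(0.0335)/(3.81×10^-3) = 7.781×10^-11 F. dV/dt = V₀ω·cos(ωt); at ωt = 7.6245 rad this factor is 0.2275.
I_d = C dV/dt = (7.781×10^-11)(6.48)(2.99×10^4)(0.2275) = 3.43×10^-6 A.

3.43×10^-6 A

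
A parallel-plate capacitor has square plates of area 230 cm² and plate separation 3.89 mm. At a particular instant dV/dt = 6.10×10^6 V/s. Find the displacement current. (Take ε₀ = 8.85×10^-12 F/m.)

3.19×10^-4 A

The displacement current equals the charging current C dV/dt. With C = ε₀A/d = (8.85×10^-12)(0.0230)/(3.89×10^-3) = 5.233×10^-11 F, I_d = (5.233×10^-11)(6.10×10^6) = 3.19×10^-4 A.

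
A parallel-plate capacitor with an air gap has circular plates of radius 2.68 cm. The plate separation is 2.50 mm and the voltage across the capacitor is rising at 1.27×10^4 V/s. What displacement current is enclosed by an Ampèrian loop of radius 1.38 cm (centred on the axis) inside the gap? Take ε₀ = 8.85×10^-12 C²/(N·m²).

2.69×10^-8 A

dE/dt = (dV/dt)/d = 5.080×10^6 V/(m·s); I_d = ε₀(πR²)(dE/dt) = (8.85×10^-12)(2.256×10^-3)(5.080×10^6) = 1.014×10^-7 A.
Since J_d is uniform, the enclosed fraction is (r/R)² = 0.2651, giving I_d,enc = 2.69×10^-8 A.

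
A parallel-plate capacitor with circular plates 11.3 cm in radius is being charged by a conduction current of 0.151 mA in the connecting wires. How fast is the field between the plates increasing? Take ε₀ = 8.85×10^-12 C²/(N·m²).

4.25×10^8 V/(m·s)

By continuity, I_d in the gap equals the 0.151 mA flowing in the wire.
Since I_d = ε₀ A dE/dt, dE/dt = I_d/(ε₀A) = (1.51×10^-4)/((8.85×10^-12)(0.04011)) = 4.25×10^8 V/(m·s).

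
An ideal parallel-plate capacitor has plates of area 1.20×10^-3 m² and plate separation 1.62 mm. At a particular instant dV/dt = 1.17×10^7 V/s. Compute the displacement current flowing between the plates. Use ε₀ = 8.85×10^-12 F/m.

7.67×10^-5 A

C = ε₀A/d = (8.85×10^-12)(1.20×10^-3)/(1.62×10^-3) = 6.556×10^-12 F.
I_d = C dV/dt = (6.556×10^-12)(1.17×10^7) = 7.67×10^-5 A.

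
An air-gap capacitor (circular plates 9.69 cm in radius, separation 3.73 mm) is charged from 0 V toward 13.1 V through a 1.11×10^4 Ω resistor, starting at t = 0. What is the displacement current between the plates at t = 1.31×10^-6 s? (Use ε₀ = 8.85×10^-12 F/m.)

C = ε₀A/d = (8.85×10^-12)(0.02950)/(3.73×10^-3) = 6.999×10^-11 F, so τ = RC = 7.769×10^-7 s.
The conduction current is I(t) = (V₀/R) e^(−t/τ), and the displacement current between the plates equals it.
t/τ = 1.686; I_d = (13.1/1.11×10^4) · e^(−1.686) = (1.180×10^-3)(0.1853) = 2.19×10^-4 A.

2.19×10^-4 A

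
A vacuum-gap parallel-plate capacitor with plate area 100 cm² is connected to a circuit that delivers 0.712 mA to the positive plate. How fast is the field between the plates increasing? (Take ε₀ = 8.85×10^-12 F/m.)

8.05×10^9 V/(m·s)

The displacement current between the plates equals the conduction current, I_d = 0.712 mA.
Inverting I_d = ε₀ A dE/dt gives dE/dt = 7.12×10^-4 / (8.85×10^-12 · 0.0100) = 8.05×10^9 V/(m·s).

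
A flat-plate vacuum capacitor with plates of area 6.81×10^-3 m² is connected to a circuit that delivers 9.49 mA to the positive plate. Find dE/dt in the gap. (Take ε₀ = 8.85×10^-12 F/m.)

1.57×10^11 V/(m·s)

Charge continuity gives I_d = I = 9.49×10^-3 A between the plates.
Since I_d = ε₀ A dE/dt, dE/dt = I_d/(ε₀A) = (9.49×10^-3)/((8.85×10^-12)(6.81×10^-3)) = 1.57×10^11 V/(m·s).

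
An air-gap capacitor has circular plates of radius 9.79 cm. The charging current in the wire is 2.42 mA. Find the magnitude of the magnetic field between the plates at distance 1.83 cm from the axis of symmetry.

Between the plates the displacement current equals the wire current: I_d = 2.42 mA = 2.42×10^-3 A.
∮B·dl = μ₀ I_d,enc with I_d,enc = I_d r²/R² = 8.456×10^-5 A; so B = μ₀ I_d,enc/(2πr) = 9.24×10^-10 T.

9.24×10^-10 T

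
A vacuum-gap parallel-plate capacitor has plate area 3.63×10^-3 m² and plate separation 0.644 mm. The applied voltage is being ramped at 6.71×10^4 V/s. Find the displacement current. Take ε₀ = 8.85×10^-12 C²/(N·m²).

E = V/d so dE/dt = (dV/dt)/d = 1.042×10^8 V/(m·s), and I_d = ε₀ A dE/dt = (8.85×10^-12)(3.63×10^-3)(1.042×10^8) = 3.35×10^-6 A.

3.35×10^-6 A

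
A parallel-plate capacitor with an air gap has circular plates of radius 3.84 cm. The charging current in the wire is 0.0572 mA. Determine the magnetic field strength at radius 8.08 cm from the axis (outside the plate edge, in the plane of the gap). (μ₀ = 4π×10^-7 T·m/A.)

1.42×10^-10 T

Between the plates the displacement current equals the wire current: I_d = 0.0572 mA = 5.72×10^-5 A.
With r > R the enclosed displacement current is the full I_d; B = μ₀ I_d / (2πr) = 1.42×10^-10 T.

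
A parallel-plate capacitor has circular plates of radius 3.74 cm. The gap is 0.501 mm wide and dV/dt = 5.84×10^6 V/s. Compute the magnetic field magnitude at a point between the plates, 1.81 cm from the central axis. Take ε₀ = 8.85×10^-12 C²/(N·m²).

1.17×10^-9 T

With E = V/d, dE/dt = 1.166×10^10 V/(m·s) and πR² = 4.394×10^-3 m², giving I_d = ε₀ πR² dE/dt = 4.534×10^-4 A.
∮B·dl = μ₀ I_d,enc with I_d,enc = I_d r²/R² = 1.062×10^-4 A; so B = μ₀ I_d,enc/(2πr) = 1.17×10^-9 T.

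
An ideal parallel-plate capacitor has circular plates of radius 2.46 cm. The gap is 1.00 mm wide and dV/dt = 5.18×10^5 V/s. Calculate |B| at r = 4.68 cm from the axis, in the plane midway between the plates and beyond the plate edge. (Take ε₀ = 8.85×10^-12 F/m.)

3.72×10^-11 T

dE/dt = (dV/dt)/d = 5.180×10^8 V/(m·s); I_d = ε₀(πR²)(dE/dt) = (8.85×10^-12)(1.901×10^-3)(5.180×10^8) = 8.715×10^-6 A.
With r > R the enclosed displacement current is the full I_d; B = μ₀ I_d / (2πr) = 3.72×10^-11 T.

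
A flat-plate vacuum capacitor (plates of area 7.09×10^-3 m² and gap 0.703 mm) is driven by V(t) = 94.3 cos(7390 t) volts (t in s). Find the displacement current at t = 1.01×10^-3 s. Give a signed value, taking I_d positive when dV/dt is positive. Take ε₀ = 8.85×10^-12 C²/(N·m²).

dE/dt = (V₀ω/d)·−sin(ωt) with ωt = 7.4639 rad: (94.3)(7390)(-0.9249)/(7.03×10^-4) = -9.168×10^8 V/(m·s).
I_d = ε₀ A dE/dt = (8.85×10^-12)(7.09×10^-3)(-9.168×10^8) = -5.75×10^-5 A.

-5.75×10^-5 A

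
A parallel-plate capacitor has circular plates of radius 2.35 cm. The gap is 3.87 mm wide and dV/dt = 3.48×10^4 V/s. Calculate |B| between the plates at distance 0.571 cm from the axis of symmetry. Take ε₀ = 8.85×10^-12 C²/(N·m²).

With E = V/d, dE/dt = 8.992×10^6 V/(m·s) and πR² = 1.735×10^-3 m², giving I_d = ε₀ πR² dE/dt = 1.381×10^-7 A.
∮B·dl = μ₀ I_d,enc with I_d,enc = I_d r²/R² = 8.153×10^-9 A; so B = μ₀ I_d,enc/(2πr) = 2.86×10^-13 T.

2.86×10^-13 T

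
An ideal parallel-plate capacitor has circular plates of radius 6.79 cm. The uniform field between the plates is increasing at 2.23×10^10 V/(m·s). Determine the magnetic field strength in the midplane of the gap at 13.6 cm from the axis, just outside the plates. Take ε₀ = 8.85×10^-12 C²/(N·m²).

Total displacement current: I_d = ε₀(πR²)(dE/dt) = (8.85×10^-12)(0.01448)(2.23×10^10) = 2.858×10^-3 A.
With r > R the enclosed displacement current is the full I_d; B = μ₀ I_d / (2πr) = 4.20×10^-9 T.

4.20×10^-9 T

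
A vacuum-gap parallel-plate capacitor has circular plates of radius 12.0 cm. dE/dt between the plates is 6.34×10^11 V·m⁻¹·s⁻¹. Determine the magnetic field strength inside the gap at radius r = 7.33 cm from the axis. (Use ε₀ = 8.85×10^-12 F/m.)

I_d = ε₀ dΦ_E/dt = ε₀ πR² (dE/dt) = (8.85×10^-12)(0.04524)(6.34×10^11) = 0.2538 A through the full plate area.
For r < R the Ampère–Maxwell law gives B(2πr) = μ₀ I_d (r²/R²), so B = μ₀ I_d r/(2πR²) = (4π×10^-7)(0.2538)(0.0733)/(2π·0.120²) = 2.58×10^-7 T.

2.58×10^-7 T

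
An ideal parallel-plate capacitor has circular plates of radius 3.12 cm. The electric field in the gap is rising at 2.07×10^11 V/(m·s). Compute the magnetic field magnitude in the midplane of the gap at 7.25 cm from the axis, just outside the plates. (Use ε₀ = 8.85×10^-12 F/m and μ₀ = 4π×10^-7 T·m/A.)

1.55×10^-8 T

Through the whole plate area (πR² = 3.058×10^-3 m²), I_d = ε₀ πR² dE/dt = 5.602×10^-3 A.
Outside the plates the loop encloses all of I_d, so B·2πr = μ₀ I_d and B = 1.55×10^-8 T.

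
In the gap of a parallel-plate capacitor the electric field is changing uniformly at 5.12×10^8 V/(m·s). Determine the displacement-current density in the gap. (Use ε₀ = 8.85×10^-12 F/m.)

J_d = ε₀ dE/dt = (8.85×10^-12)(5.12×10^8) = 4.53×10^-3 A/m².

4.53×10^-3 A/m²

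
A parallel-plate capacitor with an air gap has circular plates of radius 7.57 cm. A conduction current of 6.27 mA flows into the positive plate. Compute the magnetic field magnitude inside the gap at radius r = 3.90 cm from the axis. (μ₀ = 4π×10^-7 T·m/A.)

8.53×10^-9 T

Between the plates the displacement current equals the wire current: I_d = 6.27 mA = 6.27×10^-3 A.
For r < R the Ampère–Maxwell law gives B(2πr) = μ₀ I_d (r²/R²), so B = μ₀ I_d r/(2πR²) = (4π×10^-7)(6.27×10^-3)(0.0390)/(2π·0.0757²) = 8.53×10^-9 T.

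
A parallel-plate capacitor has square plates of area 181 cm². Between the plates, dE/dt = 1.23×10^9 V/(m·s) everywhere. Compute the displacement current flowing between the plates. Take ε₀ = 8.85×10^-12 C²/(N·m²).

1.97×10^-4 A

With a uniform field, Φ_E = EA, so I_d = ε₀ A dE/dt = 1.97×10^-4 A.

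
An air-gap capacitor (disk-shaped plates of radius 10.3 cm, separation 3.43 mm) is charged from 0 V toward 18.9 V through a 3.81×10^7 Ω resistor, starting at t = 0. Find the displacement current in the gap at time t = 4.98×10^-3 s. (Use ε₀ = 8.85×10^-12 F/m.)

1.08×10^-7 A

With C = ε₀A/d = (8.85×10^-12)(0.03333)/(3.43×10^-3) = 8.600×10^-11 F, the time constant is τ = RC = 3.277×10^-3 s, so t/τ = 1.520 and e^(−t/τ) = 0.2187.
I_d = I_cond = (V₀/R) e^(−t/τ) = (4.961×10^-7)(0.2187) = 1.08×10^-7 A.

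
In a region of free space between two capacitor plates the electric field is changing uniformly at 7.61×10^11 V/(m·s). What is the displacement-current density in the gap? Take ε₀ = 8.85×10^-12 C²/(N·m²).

The displacement-current density is ε₀ ∂E/∂t = (8.85×10^-12)(7.61×10^11) = 6.73 A/m².

6.73 A/m²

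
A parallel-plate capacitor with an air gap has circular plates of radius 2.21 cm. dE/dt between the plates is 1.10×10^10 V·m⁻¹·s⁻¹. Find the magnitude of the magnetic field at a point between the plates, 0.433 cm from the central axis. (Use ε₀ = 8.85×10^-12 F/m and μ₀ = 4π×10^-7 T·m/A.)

Through the whole plate area (πR² = 1.534×10^-3 m²), I_d = ε₀ πR² dE/dt = 1.493×10^-4 A.
For r < R the Ampère–Maxwell law gives B(2πr) = μ₀ I_d (r²/R²), so B = μ₀ I_d r/(2πR²) = (4π×10^-7)(1.493×10^-4)(4.33×10^-3)/(2π·0.0221²) = 2.65×10^-10 T.

2.65×10^-10 T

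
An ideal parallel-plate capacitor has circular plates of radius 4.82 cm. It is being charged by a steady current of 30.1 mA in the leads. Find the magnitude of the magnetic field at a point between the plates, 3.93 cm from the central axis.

Between the plates the displacement current equals the wire current: I_d = 30.1 mA = 0.0301 A.
For r < R the Ampère–Maxwell law gives B(2πr) = μ₀ I_d (r²/R²), so B = μ₀ I_d r/(2πR²) = (4π×10^-7)(0.0301)(0.0393)/(2π·0.0482²) = 1.02×10^-7 T.

1.02×10^-7 T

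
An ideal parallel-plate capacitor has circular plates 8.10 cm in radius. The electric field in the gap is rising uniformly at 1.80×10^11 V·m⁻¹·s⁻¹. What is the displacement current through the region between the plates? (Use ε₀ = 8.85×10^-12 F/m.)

With a uniform field, Φ_E = EA, so I_d = ε₀ A dE/dt = 0.0328 A.

0.0328 A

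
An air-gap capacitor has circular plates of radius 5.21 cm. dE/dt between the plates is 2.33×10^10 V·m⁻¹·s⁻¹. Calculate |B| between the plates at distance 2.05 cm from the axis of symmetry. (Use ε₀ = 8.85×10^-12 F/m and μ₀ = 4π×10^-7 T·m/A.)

2.66×10^-9 T

Through the whole plate area (πR² = 8.528×10^-3 m²), I_d = ε₀ πR² dE/dt = 1.759×10^-3 A.
An Ampèrian loop of radius r encloses a fraction (r/R)² of I_d. Then B·2πr = μ₀ I_d (r/R)², giving B = μ₀ I_d r/(2πR²) = 2.66×10^-9 T.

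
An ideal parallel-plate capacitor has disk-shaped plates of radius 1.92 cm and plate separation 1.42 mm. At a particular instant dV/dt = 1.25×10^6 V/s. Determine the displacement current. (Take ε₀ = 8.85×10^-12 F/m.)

9.02×10^-6 A

C = ε₀A/d = (8.85×10^-12)(1.158×10^-3)/(1.42×10^-3) = 7.217×10^-12 F.
I_d = C dV/dt = (7.217×10^-12)(1.25×10^6) = 9.02×10^-6 A.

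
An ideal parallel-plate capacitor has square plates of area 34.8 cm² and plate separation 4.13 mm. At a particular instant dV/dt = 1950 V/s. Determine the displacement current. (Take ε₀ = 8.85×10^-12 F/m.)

E = V/d so dE/dt = (dV/dt)/d = 4.722×10^5 V/(m·s), and I_d = ε₀ A dE/dt = (8.85×10^-12)(3.48×10^-3)(4.722×10^5) = 1.45×10^-8 A.

1.45×10^-8 A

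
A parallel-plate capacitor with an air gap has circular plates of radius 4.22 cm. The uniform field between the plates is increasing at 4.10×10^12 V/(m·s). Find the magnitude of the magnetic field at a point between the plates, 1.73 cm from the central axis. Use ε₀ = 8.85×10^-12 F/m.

3.94×10^-7 T

Total displacement current: I_d = ε₀(πR²)(dE/dt) = (8.85×10^-12)(5.595×10^-3)(4.10×10^12) = 0.2030 A.
For r < R the Ampère–Maxwell law gives B(2πr) = μ₀ I_d (r²/R²), so B = μ₀ I_d r/(2πR²) = (4π×10^-7)(0.2030)(0.0173)/(2π·0.0422²) = 3.94×10^-7 T.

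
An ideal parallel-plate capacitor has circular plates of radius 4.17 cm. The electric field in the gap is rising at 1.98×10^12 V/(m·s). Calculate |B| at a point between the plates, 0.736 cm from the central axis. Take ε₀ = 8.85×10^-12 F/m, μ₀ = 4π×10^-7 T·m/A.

Through the whole plate area (πR² = 5.463×10^-3 m²), I_d = ε₀ πR² dE/dt = 0.09573 A.
For r < R the Ampère–Maxwell law gives B(2πr) = μ₀ I_d (r²/R²), so B = μ₀ I_d r/(2πR²) = (4π×10^-7)(0.09573)(7.36×10^-3)/(2π·0.0417²) = 8.10×10^-8 T.

8.10×10^-8 T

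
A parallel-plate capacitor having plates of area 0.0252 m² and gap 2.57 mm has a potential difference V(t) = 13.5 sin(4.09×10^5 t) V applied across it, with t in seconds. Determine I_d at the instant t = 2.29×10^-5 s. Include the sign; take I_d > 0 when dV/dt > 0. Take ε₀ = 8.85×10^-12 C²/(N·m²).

dV/dt = (13.5)(4.09×10^5)·cos(9.3661) = -5.512×10^6 V/s.
I_d = C dV/dt with C = ε₀A/d = (8.85×10^-12)(0.0252)/(2.57×10^-3) = 8.678×10^-11 F, so I_d = (8.678×10^-11)(-5.512×10^6) = -4.78×10^-4 A.

-4.78×10^-4 A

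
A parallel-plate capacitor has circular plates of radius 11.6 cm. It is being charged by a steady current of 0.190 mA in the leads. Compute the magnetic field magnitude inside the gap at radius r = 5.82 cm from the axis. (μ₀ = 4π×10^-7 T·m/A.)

By continuity the displacement current in the gap matches the conduction current: I_d = 1.90×10^-4 A.
An Ampèrian loop of radius r encloses a fraction (r/R)² of I_d. Then B·2πr = μ₀ I_d (r/R)², giving B = μ₀ I_d r/(2πR²) = 1.64×10^-10 T.

1.64×10^-10 T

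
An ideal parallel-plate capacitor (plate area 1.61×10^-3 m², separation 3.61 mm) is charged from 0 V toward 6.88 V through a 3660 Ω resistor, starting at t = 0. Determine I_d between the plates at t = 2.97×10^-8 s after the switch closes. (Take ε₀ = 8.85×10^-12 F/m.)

C = ε₀A/d = (8.85×10^-12)(1.61×10^-3)/(3.61×10^-3) = 3.947×10^-12 F, so τ = RC = 1.445×10^-8 s.
The conduction current is I(t) = (V₀/R) e^(−t/τ), and the displacement current between the plates equals it.
t/τ = 2.055; I_d = (6.88/3660) · e^(−2.055) = (1.880×10^-3)(0.1281) = 2.41×10^-4 A.

2.41×10^-4 A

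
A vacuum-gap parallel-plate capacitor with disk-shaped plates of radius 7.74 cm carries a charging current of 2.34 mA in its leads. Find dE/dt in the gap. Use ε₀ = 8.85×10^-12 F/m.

The displacement current between the plates equals the conduction current, I_d = 2.34 mA.
Inverting I_d = ε₀ A dE/dt gives dE/dt = 2.34×10^-3 / (8.85×10^-12 · 0.01882) = 1.40×10^10 V/(m·s).

1.40×10^10 V/(m·s)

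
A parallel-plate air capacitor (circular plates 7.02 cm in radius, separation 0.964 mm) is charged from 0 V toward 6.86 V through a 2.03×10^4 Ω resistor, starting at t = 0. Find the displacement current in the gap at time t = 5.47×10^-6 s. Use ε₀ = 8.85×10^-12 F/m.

5.08×10^-5 A

C = ε₀A/d = (8.85×10^-12)(0.01548)/(9.64×10^-4) = 1.421×10^-10 F, so τ = RC = 2.885×10^-6 s.
The conduction current is I(t) = (V₀/R) e^(−t/τ), and the displacement current between the plates equals it.
t/τ = 1.896; I_d = (6.86/2.03×10^4) · e^(−1.896) = (3.379×10^-4)(0.1502) = 5.08×10^-5 A.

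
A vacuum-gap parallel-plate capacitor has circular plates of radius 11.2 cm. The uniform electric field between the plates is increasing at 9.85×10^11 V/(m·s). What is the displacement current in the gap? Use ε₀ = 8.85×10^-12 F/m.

0.344 A

With a uniform field, Φ_E = EA, so I_d = ε₀ A dE/dt = 0.344 A.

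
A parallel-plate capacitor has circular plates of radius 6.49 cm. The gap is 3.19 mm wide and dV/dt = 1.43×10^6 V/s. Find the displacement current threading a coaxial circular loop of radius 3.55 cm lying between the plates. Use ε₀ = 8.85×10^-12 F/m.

1.57×10^-5 A

I_d = C dV/dt with C = ε₀πR²/d = 3.670×10^-11 F, so I_d = (3.670×10^-11)(1.43×10^6) = 5.248×10^-5 A.
The field is uniform, so I_d,enc = I_d (r/R)² = (5.248×10^-5)(3.55/6.49)² = 1.57×10^-5 A.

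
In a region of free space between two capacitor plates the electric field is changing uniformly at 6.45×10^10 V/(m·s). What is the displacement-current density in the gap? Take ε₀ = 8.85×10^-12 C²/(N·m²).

J_d = ε₀ ∂E/∂t, so J_d = 0.571 A/m².

0.571 A/m²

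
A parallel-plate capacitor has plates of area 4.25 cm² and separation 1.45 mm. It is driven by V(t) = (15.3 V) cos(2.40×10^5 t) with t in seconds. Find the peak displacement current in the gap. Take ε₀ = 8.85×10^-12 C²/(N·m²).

9.53×10^-6 A

The displacement current equals the conduction current C dV/dt, which peaks at C V₀ ω.
With C = ε₀A/d = (8.85×10^-12)(4.25×10^-4)/(1.45×10^-3) = 2.594×10^-12 F and ω = 2.40×10^5 rad/s, I_d,max = (2.594×10^-12)(15.3)(2.40×10^5) = 9.53×10^-6 A.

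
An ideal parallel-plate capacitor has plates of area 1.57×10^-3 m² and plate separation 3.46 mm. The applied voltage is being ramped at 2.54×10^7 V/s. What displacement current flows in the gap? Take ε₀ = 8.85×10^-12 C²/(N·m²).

1.02×10^-4 A

The field between the plates is E = V/d, so dE/dt = (2.54×10^7)/(3.46×10^-3 m) = 7.341×10^9 V/(m·s).
I_d = ε₀ A (dE/dt) = (8.85×10^-12)(1.57×10^-3)(7.341×10^9) = 1.02×10^-4 A.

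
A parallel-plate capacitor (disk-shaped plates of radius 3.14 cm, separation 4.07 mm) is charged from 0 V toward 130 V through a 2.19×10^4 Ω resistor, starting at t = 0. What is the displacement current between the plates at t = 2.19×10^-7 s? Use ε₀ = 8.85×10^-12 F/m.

C = ε₀A/d = (8.85×10^-12)(3.097×10^-3)/(4.07×10^-3) = 6.734×10^-12 F and τ = RC = 1.475×10^-7 s. I_d in the gap equals the RC charging current.
I_d(t) = (V₀/R) e^(−t/τ) = 5.936×10^-3 · e^(−1.485) = 1.34×10^-3 A.

1.34×10^-3 A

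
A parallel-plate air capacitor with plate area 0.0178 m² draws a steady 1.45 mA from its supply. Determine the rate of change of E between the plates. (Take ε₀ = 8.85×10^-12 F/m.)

9.20×10^9 V/(m·s)

By continuity, I_d in the gap equals the 1.45 mA flowing in the wire.
Since I_d = ε₀ A dE/dt, dE/dt = I_d/(ε₀A) = (1.45×10^-3)/((8.85×10^-12)(0.0178)) = 9.20×10^9 V/(m·s).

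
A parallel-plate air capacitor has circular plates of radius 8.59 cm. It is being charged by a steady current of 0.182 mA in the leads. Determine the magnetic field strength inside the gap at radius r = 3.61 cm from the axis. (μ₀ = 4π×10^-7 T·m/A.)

By continuity the displacement current in the gap matches the conduction current: I_d = 1.82×10^-4 A.
For r < R the Ampère–Maxwell law gives B(2πr) = μ₀ I_d (r²/R²), so B = μ₀ I_d r/(2πR²) = (4π×10^-7)(1.82×10^-4)(0.0361)/(2π·0.0859²) = 1.78×10^-10 T.

1.78×10^-10 T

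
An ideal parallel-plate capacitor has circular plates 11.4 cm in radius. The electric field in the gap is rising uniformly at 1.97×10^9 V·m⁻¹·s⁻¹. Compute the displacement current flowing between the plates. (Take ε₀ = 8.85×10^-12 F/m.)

7.12×10^-4 A

I_d = ε₀ A (dE/dt) = (8.85×10^-12)(0.04083 m²)(1.97×10^9) = 7.12×10^-4 A.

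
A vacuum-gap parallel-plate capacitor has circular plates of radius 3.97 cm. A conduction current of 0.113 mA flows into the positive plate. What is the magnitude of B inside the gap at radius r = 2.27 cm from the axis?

3.26×10^-10 T

By continuity the displacement current in the gap matches the conduction current: I_d = 1.13×10^-4 A.
An Ampèrian loop of radius r encloses a fraction (r/R)² of I_d. Then B·2πr = μ₀ I_d (r/R)², giving B = μ₀ I_d r/(2πR²) = 3.26×10^-10 T.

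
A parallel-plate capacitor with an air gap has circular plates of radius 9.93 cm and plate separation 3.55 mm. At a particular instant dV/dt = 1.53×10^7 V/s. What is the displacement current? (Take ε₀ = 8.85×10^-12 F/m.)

1.18×10^-3 A

C = ε₀A/d = (8.85×10^-12)(0.03098)/(3.55×10^-3) = 7.723×10^-11 F.
I_d = C dV/dt = (7.723×10^-11)(1.53×10^7) = 1.18×10^-3 A.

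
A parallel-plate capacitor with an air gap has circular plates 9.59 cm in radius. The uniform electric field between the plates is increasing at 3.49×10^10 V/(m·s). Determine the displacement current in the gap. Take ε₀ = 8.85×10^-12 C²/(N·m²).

The displacement current is ε₀ times dΦ_E/dt = ε₀ A dE/dt = (8.85×10^-12)(0.02889)(3.49×10^10) = 8.92×10^-3 A.

8.92×10^-3 A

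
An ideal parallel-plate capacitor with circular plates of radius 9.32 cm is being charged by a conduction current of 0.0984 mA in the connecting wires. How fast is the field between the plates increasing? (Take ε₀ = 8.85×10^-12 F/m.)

4.07×10^8 V/(m·s)

Charge continuity gives I_d = I = 9.84×10^-5 A between the plates.
Since I_d = ε₀ A dE/dt, dE/dt = I_d/(ε₀A) = (9.84×10^-5)/((8.85×10^-12)(0.02729)) = 4.07×10^8 V/(m·s).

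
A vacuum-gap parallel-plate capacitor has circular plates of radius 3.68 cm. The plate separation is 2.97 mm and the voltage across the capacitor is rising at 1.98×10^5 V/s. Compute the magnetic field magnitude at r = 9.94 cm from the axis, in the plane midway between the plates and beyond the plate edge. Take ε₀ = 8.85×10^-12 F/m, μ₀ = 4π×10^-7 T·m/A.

I_d = C dV/dt with C = ε₀πR²/d = 1.268×10^-11 F, so I_d = (1.268×10^-11)(1.98×10^5) = 2.511×10^-6 A.
With r > R the enclosed displacement current is the full I_d; B = μ₀ I_d / (2πr) = 5.05×10^-12 T.

5.05×10^-12 T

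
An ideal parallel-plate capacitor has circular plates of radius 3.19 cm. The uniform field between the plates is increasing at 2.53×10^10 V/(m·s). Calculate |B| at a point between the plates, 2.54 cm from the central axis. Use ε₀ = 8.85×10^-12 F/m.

3.57×10^-9 T

Through the whole plate area (πR² = 3.197×10^-3 m²), I_d = ε₀ πR² dE/dt = 7.158×10^-4 A.
∮B·dl = μ₀ I_d,enc with I_d,enc = I_d r²/R² = 4.538×10^-4 A; so B = μ₀ I_d,enc/(2πr) = 3.57×10^-9 T.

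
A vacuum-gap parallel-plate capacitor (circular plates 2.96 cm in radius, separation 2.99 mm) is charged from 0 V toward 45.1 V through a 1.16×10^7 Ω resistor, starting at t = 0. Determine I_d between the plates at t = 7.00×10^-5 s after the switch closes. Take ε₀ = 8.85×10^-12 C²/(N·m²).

1.85×10^-6 A

C = ε₀A/d = (8.85×10^-12)(2.753×10^-3)/(2.99×10^-3) = 8.149×10^-12 F and τ = RC = 9.453×10^-5 s. I_d in the gap equals the RC charging current.
I_d(t) = (V₀/R) e^(−t/τ) = 3.888×10^-6 · e^(−0.7405) = 1.85×10^-6 A.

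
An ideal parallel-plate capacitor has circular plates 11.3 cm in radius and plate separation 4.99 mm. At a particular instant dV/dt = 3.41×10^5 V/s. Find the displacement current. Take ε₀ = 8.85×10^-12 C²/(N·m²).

C = ε₀A/d = (8.85×10^-12)(0.04011)/(4.99×10^-3) = 7.114×10^-11 F.
I_d = C dV/dt = (7.114×10^-11)(3.41×10^5) = 2.43×10^-5 A.

2.43×10^-5 A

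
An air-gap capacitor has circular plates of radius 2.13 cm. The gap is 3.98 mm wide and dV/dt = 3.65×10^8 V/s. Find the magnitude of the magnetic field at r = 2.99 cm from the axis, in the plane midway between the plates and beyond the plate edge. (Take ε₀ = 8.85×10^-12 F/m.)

7.74×10^-9 T

dE/dt = (dV/dt)/d = 9.171×10^10 V/(m·s); I_d = ε₀(πR²)(dE/dt) = (8.85×10^-12)(1.425×10^-3)(9.171×10^10) = 1.157×10^-3 A.
With r > R the enclosed displacement current is the full I_d; B = μ₀ I_d / (2πr) = 7.74×10^-9 T.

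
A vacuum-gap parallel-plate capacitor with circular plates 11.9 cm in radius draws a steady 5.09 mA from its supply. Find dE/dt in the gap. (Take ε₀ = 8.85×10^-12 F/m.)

Charge continuity gives I_d = I = 5.09×10^-3 A between the plates.
Inverting I_d = ε₀ A dE/dt gives dE/dt = 5.09×10^-3 / (8.85×10^-12 · 0.04449) = 1.29×10^10 V/(m·s).

1.29×10^10 V/(m·s)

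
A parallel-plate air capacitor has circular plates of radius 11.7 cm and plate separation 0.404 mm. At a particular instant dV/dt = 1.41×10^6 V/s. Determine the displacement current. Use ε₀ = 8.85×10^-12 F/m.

The field between the plates is E = V/d, so dE/dt = (1.41×10^6)/(4.04×10^-4 m) = 3.490×10^9 V/(m·s).
I_d = ε₀ A (dE/dt) = (8.85×10^-12)(0.04301)(3.490×10^9) = 1.33×10^-3 A.

1.33×10^-3 A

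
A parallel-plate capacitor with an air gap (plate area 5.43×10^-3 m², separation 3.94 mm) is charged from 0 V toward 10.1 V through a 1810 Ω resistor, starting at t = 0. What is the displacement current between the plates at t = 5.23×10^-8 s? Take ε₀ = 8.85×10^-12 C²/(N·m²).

5.22×10^-4 A

With C = ε₀A/d = (8.85×10^-12)(5.43×10^-3)/(3.94×10^-3) = 1.220×10^-11 F, the time constant is τ = RC = 2.208×10^-8 s, so t/τ = 2.369 and e^(−t/τ) = 0.09357.
I_d = I_cond = (V₀/R) e^(−t/τ) = (5.580×10^-3)(0.09357) = 5.22×10^-4 A.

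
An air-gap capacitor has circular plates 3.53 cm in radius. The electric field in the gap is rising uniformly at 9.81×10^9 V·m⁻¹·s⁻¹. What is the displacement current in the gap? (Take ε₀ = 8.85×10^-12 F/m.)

I_d = ε₀ A (dE/dt) = (8.85×10^-12)(3.915×10^-3 m²)(9.81×10^9) = 3.40×10^-4 A.

3.40×10^-4 A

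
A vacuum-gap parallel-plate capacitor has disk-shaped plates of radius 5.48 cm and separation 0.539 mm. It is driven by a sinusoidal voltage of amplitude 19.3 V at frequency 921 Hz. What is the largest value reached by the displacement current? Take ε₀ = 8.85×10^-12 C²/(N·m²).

1.73×10^-5 A

C = ε₀A/d = (8.85×10^-12)(9.434×10^-3)/(5.39×10^-4) = 1.549×10^-10 F; ω = 2πf = 5787 rad/s.
I_d = C dV/dt, so |I_d|_max = C V₀ ω = (1.549×10^-10)(19.3)(5787) = 1.73×10^-5 A.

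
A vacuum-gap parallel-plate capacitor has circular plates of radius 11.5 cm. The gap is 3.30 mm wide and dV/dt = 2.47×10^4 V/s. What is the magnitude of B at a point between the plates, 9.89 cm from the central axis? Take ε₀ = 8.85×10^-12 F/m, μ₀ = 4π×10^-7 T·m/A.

4.12×10^-12 T

With E = V/d, dE/dt = 7.485×10^6 V/(m·s) and πR² = 0.04155 m², giving I_d = ε₀ πR² dE/dt = 2.752×10^-6 A.
For r < R the Ampère–Maxwell law gives B(2πr) = μ₀ I_d (r²/R²), so B = μ₀ I_d r/(2πR²) = (4π×10^-7)(2.752×10^-6)(0.0989)/(2π·0.115²) = 4.12×10^-12 T.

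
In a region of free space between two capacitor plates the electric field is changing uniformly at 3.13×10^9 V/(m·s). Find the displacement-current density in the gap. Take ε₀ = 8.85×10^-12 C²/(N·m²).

J_d = ε₀ dE/dt = (8.85×10^-12)(3.13×10^9) = 0.0277 A/m².

0.0277 A/m²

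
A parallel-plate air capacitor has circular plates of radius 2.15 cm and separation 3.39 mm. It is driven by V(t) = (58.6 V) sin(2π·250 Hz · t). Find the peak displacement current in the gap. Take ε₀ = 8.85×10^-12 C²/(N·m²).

The displacement current equals the conduction current C dV/dt, which peaks at C V₀ ω.
With C = ε₀A/d = (8.85×10^-12)(1.452×10^-3)/(3.39×10^-3) = 3.791×10^-12 F and ω = 2πf = 1571 rad/s, I_d,max = (3.791×10^-12)(58.6)(1571) = 3.49×10^-7 A.

3.49×10^-7 A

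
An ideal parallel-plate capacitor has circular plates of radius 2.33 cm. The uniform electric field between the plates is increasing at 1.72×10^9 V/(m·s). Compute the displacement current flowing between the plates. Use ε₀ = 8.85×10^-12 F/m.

With a uniform field, Φ_E = EA, so I_d = ε₀ A dE/dt = 2.60×10^-5 A.

2.60×10^-5 A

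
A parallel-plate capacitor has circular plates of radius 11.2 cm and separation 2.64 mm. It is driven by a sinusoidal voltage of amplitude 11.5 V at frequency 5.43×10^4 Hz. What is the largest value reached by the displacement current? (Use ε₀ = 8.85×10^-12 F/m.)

5.18×10^-4 A

(dE/dt)_max = V₀ω/d = 1.486×10^9 V/(m·s); ω = 2πf = 3.412×10^5 rad/s.
I_d,max = ε₀ A (dE/dt)_max = (8.85×10^-12)(0.03941)(1.486×10^9) = 5.18×10^-4 A.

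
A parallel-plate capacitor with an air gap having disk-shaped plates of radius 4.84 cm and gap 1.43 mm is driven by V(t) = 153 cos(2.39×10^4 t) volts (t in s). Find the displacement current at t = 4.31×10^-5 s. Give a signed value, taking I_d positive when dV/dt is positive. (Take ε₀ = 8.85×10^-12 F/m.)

-1.43×10^-4 A

dV/dt = (153)(2.39×10^4)·−sin(1.03009) = -3.135×10^6 V/s.
I_d = C dV/dt with C = ε₀A/d = (8.85×10^-12)(7.359×10^-3)/(1.43×10^-3) = 4.554×10^-11 F, so I_d = (4.554×10^-11)(-3.135×10^6) = -1.43×10^-4 A.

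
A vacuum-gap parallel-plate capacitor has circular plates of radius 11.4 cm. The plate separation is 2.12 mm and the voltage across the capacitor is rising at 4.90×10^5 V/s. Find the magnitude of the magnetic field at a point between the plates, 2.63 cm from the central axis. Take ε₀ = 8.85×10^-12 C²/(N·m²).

3.38×10^-11 T

With E = V/d, dE/dt = 2.311×10^8 V/(m·s) and πR² = 0.04083 m², giving I_d = ε₀ πR² dE/dt = 8.351×10^-5 A.
An Ampèrian loop of radius r encloses a fraction (r/R)² of I_d. Then B·2πr = μ₀ I_d (r/R)², giving B = μ₀ I_d r/(2πR²) = 3.38×10^-11 T.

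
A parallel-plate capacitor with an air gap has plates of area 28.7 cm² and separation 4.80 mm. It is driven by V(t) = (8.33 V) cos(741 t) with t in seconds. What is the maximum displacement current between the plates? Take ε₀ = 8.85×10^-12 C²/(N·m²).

3.27×10^-8 A

(dE/dt)_max = V₀ω/d = 1.286×10^6 V/(m·s); ω = 741 rad/s.
I_d,max = ε₀ A (dE/dt)_max = (8.85×10^-12)(2.87×10^-3)(1.286×10^6) = 3.27×10^-8 A.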